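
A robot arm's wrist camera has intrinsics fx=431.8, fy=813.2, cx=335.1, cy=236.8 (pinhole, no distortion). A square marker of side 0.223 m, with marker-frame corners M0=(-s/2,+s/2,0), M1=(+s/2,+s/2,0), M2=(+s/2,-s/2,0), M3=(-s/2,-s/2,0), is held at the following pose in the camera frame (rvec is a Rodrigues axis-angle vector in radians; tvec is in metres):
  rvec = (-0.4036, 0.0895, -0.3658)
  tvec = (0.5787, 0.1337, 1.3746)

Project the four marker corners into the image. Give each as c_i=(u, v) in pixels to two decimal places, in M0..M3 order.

c0=(501.04, 401.56) c1=(568.86, 352.09) c2=(531.77, 235.43) c3=(468.27, 282.04)

Intrinsics K: fx=431.8, fy=813.2, cx=335.1, cy=236.8
Marker side s = 0.223 m; corners in marker frame (Z=0):
  M0 = (-0.1115, +0.1115, 0)
  M1 = (+0.1115, +0.1115, 0)
  M2 = (+0.1115, -0.1115, 0)
  M3 = (-0.1115, -0.1115, 0)
rvec = (-0.4036, 0.0895, -0.3658), |rvec| = θ = 0.55201 rad = 31.628°
Rodrigues: sinθ=0.52440, 1−cosθ=0.14853; R = I + sinθ·[k]× + (1−cosθ)·[k]×²:
    [+0.93087 +0.32990 +0.15699]
    [-0.36511 +0.85538 +0.36745]
    [-0.01306 -0.39937 +0.91670]
t = (0.5787, 0.1337, 1.3746) m
M0: Pc = R·M0+t = (+0.51169, +0.26978, +1.33153); u = 431.8·(+0.51169)/1.33153 + 335.1 = 501.0361, v = 813.2·(+0.26978)/1.33153 + 236.8 = 401.5648
M1: Pc = R·M1+t = (+0.71928, +0.18836, +1.32861); u = 431.8·(+0.71928)/1.32861 + 335.1 = 568.8649, v = 813.2·(+0.18836)/1.32861 + 236.8 = 352.0918
M2: Pc = R·M2+t = (+0.64571, -0.00238, +1.41767); u = 431.8·(+0.64571)/1.41767 + 335.1 = 531.7723, v = 813.2·(-0.00238)/1.41767 + 236.8 = 235.4322
M3: Pc = R·M3+t = (+0.43812, +0.07904, +1.42059); u = 431.8·(+0.43812)/1.42059 + 335.1 = 468.2718, v = 813.2·(+0.07904)/1.42059 + 236.8 = 282.0429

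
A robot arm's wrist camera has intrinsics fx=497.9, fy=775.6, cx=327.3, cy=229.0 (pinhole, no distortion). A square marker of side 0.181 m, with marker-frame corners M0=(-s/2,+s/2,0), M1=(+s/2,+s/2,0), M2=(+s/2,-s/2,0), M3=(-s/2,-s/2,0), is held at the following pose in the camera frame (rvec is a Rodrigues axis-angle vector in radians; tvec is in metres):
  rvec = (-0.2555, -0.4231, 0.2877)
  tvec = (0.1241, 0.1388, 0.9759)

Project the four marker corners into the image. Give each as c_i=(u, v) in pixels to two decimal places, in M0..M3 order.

Intrinsics K: fx=497.9, fy=775.6, cx=327.3, cy=229.0
Marker side s = 0.181 m; corners in marker frame (Z=0):
  M0 = (-0.0905, +0.0905, 0)
  M1 = (+0.0905, +0.0905, 0)
  M2 = (+0.0905, -0.0905, 0)
  M3 = (-0.0905, -0.0905, 0)
rvec = (-0.2555, -0.4231, 0.2877), |rvec| = θ = 0.57190 rad = 32.767°
Rodrigues: sinθ=0.54123, 1−cosθ=0.15912; R = I + sinθ·[k]× + (1−cosθ)·[k]×²:
    [+0.87264 -0.21968 -0.43617]
    [+0.32487 +0.92797 +0.18258]
    [+0.36465 -0.30102 +0.88115]
t = (0.1241, 0.1388, 0.9759) m
M0: Pc = R·M0+t = (+0.02525, +0.19338, +0.91566); u = 497.9·(+0.02525)/0.91566 + 327.3 = 341.0276, v = 775.6·(+0.19338)/0.91566 + 229.0 = 392.8018
M1: Pc = R·M1+t = (+0.18319, +0.25218, +0.98166); u = 497.9·(+0.18319)/0.98166 + 327.3 = 420.2159, v = 775.6·(+0.25218)/0.98166 + 229.0 = 428.2466
M2: Pc = R·M2+t = (+0.22295, +0.08422, +1.03614); u = 497.9·(+0.22295)/1.03614 + 327.3 = 434.4368, v = 775.6·(+0.08422)/1.03614 + 229.0 = 292.0418
M3: Pc = R·M3+t = (+0.06501, +0.02542, +0.97014); u = 497.9·(+0.06501)/0.97014 + 327.3 = 360.6633, v = 775.6·(+0.02542)/0.97014 + 229.0 = 249.3213

c0=(341.03, 392.80) c1=(420.22, 428.25) c2=(434.44, 292.04) c3=(360.66, 249.32)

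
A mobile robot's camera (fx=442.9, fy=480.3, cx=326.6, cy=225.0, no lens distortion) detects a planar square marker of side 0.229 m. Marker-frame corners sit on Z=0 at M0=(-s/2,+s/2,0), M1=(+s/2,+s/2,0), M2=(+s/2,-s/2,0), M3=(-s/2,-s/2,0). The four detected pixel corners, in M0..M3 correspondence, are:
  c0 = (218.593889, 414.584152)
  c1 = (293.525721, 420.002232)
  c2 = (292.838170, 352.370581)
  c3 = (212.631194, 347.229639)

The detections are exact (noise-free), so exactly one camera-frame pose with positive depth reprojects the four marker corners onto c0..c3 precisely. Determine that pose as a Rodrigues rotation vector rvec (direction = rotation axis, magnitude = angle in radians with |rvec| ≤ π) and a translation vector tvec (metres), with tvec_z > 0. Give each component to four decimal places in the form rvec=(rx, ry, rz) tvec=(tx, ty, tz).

rvec=(0.3963, 0.0616, 0.0334) tvec=(-0.2114, 0.4304, 1.2945)

Intrinsics K: fx=442.9, fy=480.3, cx=326.6, cy=225.0
Marker side s = 0.229 m; corners in marker frame (Z=0):
  M0 = (-0.1145, +0.1145, 0)
  M1 = (+0.1145, +0.1145, 0)
  M2 = (+0.1145, -0.1145, 0)
  M3 = (-0.1145, -0.1145, 0)
Detected image corners:
  c0 = (218.593889, 414.584152) px
  c1 = (293.525721, 420.002232) px
  c2 = (292.838170, 352.370581) px
  c3 = (212.631194, 347.229639) px
Planar DLT: solve 8×8 A·h = b for H (H[2,2]=1):
  H  [+327.83070 +90.57264 +254.27071]
  H  [+7.23523 +409.30651 +384.68848]
  H  [-0.04130 +0.29874 +1.00000]
B = K⁻¹H; ‖b₁‖=0.772518, ‖b₂‖=0.772518; λ = 2/(‖b₁‖+‖b₂‖) = 1.294468, sign → tz>0 ⇒ λ=+1.294468
r₁ = λ·B[:,0] = (+0.99758,+0.04454,-0.05346); r₂ = λ·B[:,1] = (-0.02044,+0.92198,+0.38671)
r₃ = r₁×r₂ = (+0.06651,-0.38468,+0.92065); SVD([r₁ r₂ r₃]) → R = UVᵀ:
  R  [+0.99758 -0.02044 +0.06651]
  R  [+0.04454 +0.92198 -0.38468]
  R  [-0.05346 +0.38671 +0.92065]
t = (-0.21140, +0.43038, +1.29447) m
tr R = 2.840205; θ = arccos((tr R − 1)/2) = 0.402455 rad = 23.059°
axis k = ((R−Rᵀ)₃₂, (R−Rᵀ)₁₃, (R−Rᵀ)₂₁) / (2 sinθ) = (+0.984714, +0.153155, +0.082961)
rvec = θ·k = (+0.396303, +0.061638, +0.033388)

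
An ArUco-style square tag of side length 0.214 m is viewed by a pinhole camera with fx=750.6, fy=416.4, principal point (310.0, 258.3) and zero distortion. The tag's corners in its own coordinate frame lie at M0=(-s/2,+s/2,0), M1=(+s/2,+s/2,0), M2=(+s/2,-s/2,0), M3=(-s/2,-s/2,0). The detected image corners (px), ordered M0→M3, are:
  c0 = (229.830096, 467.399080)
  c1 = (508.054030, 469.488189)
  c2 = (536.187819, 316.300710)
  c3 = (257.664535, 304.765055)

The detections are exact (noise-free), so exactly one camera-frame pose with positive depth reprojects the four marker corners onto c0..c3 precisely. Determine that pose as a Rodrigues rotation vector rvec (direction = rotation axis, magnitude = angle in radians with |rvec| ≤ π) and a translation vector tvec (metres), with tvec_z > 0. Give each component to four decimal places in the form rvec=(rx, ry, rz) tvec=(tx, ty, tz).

rvec=(0.0259, -0.1551, 0.0941) tvec=(0.0573, 0.1766, 0.5588)

Intrinsics K: fx=750.6, fy=416.4, cx=310.0, cy=258.3
Marker side s = 0.214 m; corners in marker frame (Z=0):
  M0 = (-0.1070, +0.1070, 0)
  M1 = (+0.1070, +0.1070, 0)
  M2 = (+0.1070, -0.1070, 0)
  M3 = (-0.1070, -0.1070, 0)
Detected image corners:
  c0 = (229.830096, 467.399080) px
  c1 = (508.054030, 469.488189) px
  c2 = (536.187819, 316.300710) px
  c3 = (257.664535, 304.765055) px
Planar DLT: solve 8×8 A·h = b for H (H[2,2]=1):
  H  [+1407.31019 -118.15717 +387.02677]
  H  [+140.07990 +750.09061 +389.86828]
  H  [+0.27812 +0.03298 +1.00000]
B = K⁻¹H; ‖b₁‖=1.789409, ‖b₂‖=1.789409; λ = 2/(‖b₁‖+‖b₂‖) = 0.558844, sign → tz>0 ⇒ λ=+0.558844
r₁ = λ·B[:,0] = (+0.98359,+0.09159,+0.15543); r₂ = λ·B[:,1] = (-0.09558,+0.99525,+0.01843)
r₃ = r₁×r₂ = (-0.15300,-0.03299,+0.98768); SVD([r₁ r₂ r₃]) → R = UVᵀ:
  R  [+0.98359 -0.09558 -0.15300]
  R  [+0.09159 +0.99525 -0.03299]
  R  [+0.15543 +0.01843 +0.98768]
t = (+0.05735, +0.17658, +0.55884) m
tr R = 2.966519; θ = arccos((tr R − 1)/2) = 0.183234 rad = 10.499°
axis k = ((R−Rᵀ)₃₂, (R−Rᵀ)₁₃, (R−Rᵀ)₂₁) / (2 sinθ) = (+0.141098, -0.846342, +0.513611)
rvec = θ·k = (+0.025854, -0.155078, +0.094111)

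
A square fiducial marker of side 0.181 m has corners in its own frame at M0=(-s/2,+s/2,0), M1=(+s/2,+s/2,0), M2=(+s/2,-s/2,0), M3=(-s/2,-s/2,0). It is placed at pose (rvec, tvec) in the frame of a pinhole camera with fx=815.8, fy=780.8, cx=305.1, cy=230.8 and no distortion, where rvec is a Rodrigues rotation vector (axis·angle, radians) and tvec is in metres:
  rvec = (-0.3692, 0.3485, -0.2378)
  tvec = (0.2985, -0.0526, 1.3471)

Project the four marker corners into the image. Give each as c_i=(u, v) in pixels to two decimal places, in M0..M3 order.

Intrinsics K: fx=815.8, fy=780.8, cx=305.1, cy=230.8
Marker side s = 0.181 m; corners in marker frame (Z=0):
  M0 = (-0.0905, +0.0905, 0)
  M1 = (+0.0905, +0.0905, 0)
  M2 = (+0.0905, -0.0905, 0)
  M3 = (-0.0905, -0.0905, 0)
rvec = (-0.3692, 0.3485, -0.2378), |rvec| = θ = 0.56063 rad = 32.122°
Rodrigues: sinθ=0.53172, 1−cosθ=0.15308; R = I + sinθ·[k]× + (1−cosθ)·[k]×²:
    [+0.91331 +0.16287 +0.37329]
    [-0.28820 +0.90607 +0.30980]
    [-0.28777 -0.39052 +0.87446]
t = (0.2985, -0.0526, 1.3471) m
M0: Pc = R·M0+t = (+0.23059, +0.05548, +1.33780); u = 815.8·(+0.23059)/1.33780 + 305.1 = 445.7127, v = 780.8·(+0.05548)/1.33780 + 230.8 = 263.1816
M1: Pc = R·M1+t = (+0.39589, +0.00332, +1.28571); u = 815.8·(+0.39589)/1.28571 + 305.1 = 556.2992, v = 780.8·(+0.00332)/1.28571 + 230.8 = 232.8144
M2: Pc = R·M2+t = (+0.36641, -0.16068, +1.35640); u = 815.8·(+0.36641)/1.35640 + 305.1 = 525.4782, v = 780.8·(-0.16068)/1.35640 + 230.8 = 138.3049
M3: Pc = R·M3+t = (+0.20111, -0.10852, +1.40849); u = 815.8·(+0.20111)/1.40849 + 305.1 = 421.5813, v = 780.8·(-0.10852)/1.40849 + 230.8 = 170.6431

c0=(445.71, 263.18) c1=(556.30, 232.81) c2=(525.48, 138.30) c3=(421.58, 170.64)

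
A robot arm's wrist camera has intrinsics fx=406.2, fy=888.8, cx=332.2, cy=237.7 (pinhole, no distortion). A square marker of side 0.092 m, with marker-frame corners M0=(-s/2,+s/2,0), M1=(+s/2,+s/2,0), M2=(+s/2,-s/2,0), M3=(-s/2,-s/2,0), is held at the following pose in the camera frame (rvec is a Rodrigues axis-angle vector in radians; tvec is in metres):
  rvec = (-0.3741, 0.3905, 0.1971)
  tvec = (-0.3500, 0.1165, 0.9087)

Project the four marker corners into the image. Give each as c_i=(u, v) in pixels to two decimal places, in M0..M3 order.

c0=(152.61, 386.87) c1=(183.68, 403.99) c2=(199.09, 316.11) c3=(168.37, 302.99)

Intrinsics K: fx=406.2, fy=888.8, cx=332.2, cy=237.7
Marker side s = 0.092 m; corners in marker frame (Z=0):
  M0 = (-0.0460, +0.0460, 0)
  M1 = (+0.0460, +0.0460, 0)
  M2 = (+0.0460, -0.0460, 0)
  M3 = (-0.0460, -0.0460, 0)
rvec = (-0.3741, 0.3905, 0.1971), |rvec| = θ = 0.57558 rad = 32.978°
Rodrigues: sinθ=0.54432, 1−cosθ=0.16112; R = I + sinθ·[k]× + (1−cosθ)·[k]×²:
    [+0.90694 -0.25744 +0.33343]
    [+0.11535 +0.91304 +0.39122]
    [-0.40515 -0.31635 +0.85777]
t = (-0.3500, 0.1165, 0.9087) m
M0: Pc = R·M0+t = (-0.40356, +0.15319, +0.91278); u = 406.2·(-0.40356)/0.91278 + 332.2 = 152.6103, v = 888.8·(+0.15319)/0.91278 + 237.7 = 386.8685
M1: Pc = R·M1+t = (-0.32012, +0.16381, +0.87551); u = 406.2·(-0.32012)/0.87551 + 332.2 = 183.6764, v = 888.8·(+0.16381)/0.87551 + 237.7 = 403.9923
M2: Pc = R·M2+t = (-0.29644, +0.07981, +0.90462); u = 406.2·(-0.29644)/0.90462 + 332.2 = 199.0901, v = 888.8·(+0.07981)/0.90462 + 237.7 = 316.1109
M3: Pc = R·M3+t = (-0.37988, +0.06919, +0.94189); u = 406.2·(-0.37988)/0.94189 + 332.2 = 168.3739, v = 888.8·(+0.06919)/0.94189 + 237.7 = 302.9940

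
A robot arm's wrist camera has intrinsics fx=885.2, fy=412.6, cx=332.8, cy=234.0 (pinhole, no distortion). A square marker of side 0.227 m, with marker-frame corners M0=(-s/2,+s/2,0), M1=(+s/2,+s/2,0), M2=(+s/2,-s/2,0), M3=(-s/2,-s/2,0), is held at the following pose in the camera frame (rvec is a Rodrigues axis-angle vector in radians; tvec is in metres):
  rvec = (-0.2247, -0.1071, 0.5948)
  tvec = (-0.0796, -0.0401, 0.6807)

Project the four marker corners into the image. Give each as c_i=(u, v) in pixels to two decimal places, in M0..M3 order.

c0=(12.91, 225.74) c1=(268.54, 306.48) c2=(426.66, 195.06) c3=(192.63, 119.30)

Intrinsics K: fx=885.2, fy=412.6, cx=332.8, cy=234.0
Marker side s = 0.227 m; corners in marker frame (Z=0):
  M0 = (-0.1135, +0.1135, 0)
  M1 = (+0.1135, +0.1135, 0)
  M2 = (+0.1135, -0.1135, 0)
  M3 = (-0.1135, -0.1135, 0)
rvec = (-0.2247, -0.1071, 0.5948), |rvec| = θ = 0.64478 rad = 36.943°
Rodrigues: sinθ=0.60103, 1−cosθ=0.20077; R = I + sinθ·[k]× + (1−cosθ)·[k]×²:
    [+0.82361 -0.54281 -0.16437]
    [+0.56606 +0.80477 +0.17869]
    [+0.03529 -0.24021 +0.97008]
t = (-0.0796, -0.0401, 0.6807) m
M0: Pc = R·M0+t = (-0.23469, -0.01301, +0.64943); u = 885.2·(-0.23469)/0.64943 + 332.8 = 12.9092, v = 412.6·(-0.01301)/0.64943 + 234.0 = 225.7369
M1: Pc = R·M1+t = (-0.04773, +0.11549, +0.65744); u = 885.2·(-0.04773)/0.65744 + 332.8 = 268.5357, v = 412.6·(+0.11549)/0.65744 + 234.0 = 306.4788
M2: Pc = R·M2+t = (+0.07549, -0.06719, +0.71197); u = 885.2·(+0.07549)/0.71197 + 332.8 = 426.6565, v = 412.6·(-0.06719)/0.71197 + 234.0 = 195.0598
M3: Pc = R·M3+t = (-0.11147, -0.19569, +0.70396); u = 885.2·(-0.11147)/0.70396 + 332.8 = 192.6301, v = 412.6·(-0.19569)/0.70396 + 234.0 = 119.3043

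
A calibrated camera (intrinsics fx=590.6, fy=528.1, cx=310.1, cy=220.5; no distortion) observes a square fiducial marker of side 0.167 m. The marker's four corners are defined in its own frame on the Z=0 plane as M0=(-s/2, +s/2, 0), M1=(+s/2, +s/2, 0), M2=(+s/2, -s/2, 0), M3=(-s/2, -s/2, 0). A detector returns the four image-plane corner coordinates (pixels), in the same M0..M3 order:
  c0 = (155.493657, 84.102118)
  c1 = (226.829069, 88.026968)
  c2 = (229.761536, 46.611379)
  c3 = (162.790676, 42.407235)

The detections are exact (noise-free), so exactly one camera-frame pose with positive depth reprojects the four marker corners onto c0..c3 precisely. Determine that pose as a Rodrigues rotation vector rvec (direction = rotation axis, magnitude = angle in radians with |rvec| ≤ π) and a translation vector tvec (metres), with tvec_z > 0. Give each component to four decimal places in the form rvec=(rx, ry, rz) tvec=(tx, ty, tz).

Intrinsics K: fx=590.6, fy=528.1, cx=310.1, cy=220.5
Marker side s = 0.167 m; corners in marker frame (Z=0):
  M0 = (-0.0835, +0.0835, 0)
  M1 = (+0.0835, +0.0835, 0)
  M2 = (+0.0835, -0.0835, 0)
  M3 = (-0.0835, -0.0835, 0)
Detected image corners:
  c0 = (155.493657, 84.102118) px
  c1 = (226.829069, 88.026968) px
  c2 = (229.761536, 46.611379) px
  c3 = (162.790676, 42.407235) px
Planar DLT: solve 8×8 A·h = b for H (H[2,2]=1):
  H  [+428.53421 -102.65735 +194.01954]
  H  [+29.36895 +224.52467 +64.65409]
  H  [+0.07666 -0.37226 +1.00000]
B = K⁻¹H; ‖b₁‖=0.690020, ‖b₂‖=0.690020; λ = 2/(‖b₁‖+‖b₂‖) = 1.449234, sign → tz>0 ⇒ λ=+1.449234
r₁ = λ·B[:,0] = (+0.99322,+0.03421,+0.11109); r₂ = λ·B[:,1] = (+0.03136,+0.84141,-0.53949)
r₃ = r₁×r₂ = (-0.11193,+0.53932,+0.83463); SVD([r₁ r₂ r₃]) → R = UVᵀ:
  R  [+0.99322 +0.03136 -0.11193]
  R  [+0.03421 +0.84141 +0.53932]
  R  [+0.11109 -0.53949 +0.83463]
t = (-0.28484, -0.42768, +1.44923) m
tr R = 2.669257; θ = arccos((tr R − 1)/2) = 0.583338 rad = 33.423°
axis k = ((R−Rᵀ)₃₂, (R−Rᵀ)₁₃, (R−Rᵀ)₂₁) / (2 sinθ) = (-0.979289, -0.202449, +0.002586)
rvec = θ·k = (-0.571257, -0.118096, +0.001509)

rvec=(-0.5713, -0.1181, 0.0015) tvec=(-0.2848, -0.4277, 1.4492)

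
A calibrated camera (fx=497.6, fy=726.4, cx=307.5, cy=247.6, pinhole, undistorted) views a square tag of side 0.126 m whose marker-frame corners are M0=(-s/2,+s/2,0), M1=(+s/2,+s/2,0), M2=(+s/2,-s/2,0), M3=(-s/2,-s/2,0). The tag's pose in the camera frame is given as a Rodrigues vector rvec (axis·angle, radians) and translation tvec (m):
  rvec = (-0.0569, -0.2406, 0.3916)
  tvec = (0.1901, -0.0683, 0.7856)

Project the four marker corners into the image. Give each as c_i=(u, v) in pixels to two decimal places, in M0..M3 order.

Intrinsics K: fx=497.6, fy=726.4, cx=307.5, cy=247.6
Marker side s = 0.126 m; corners in marker frame (Z=0):
  M0 = (-0.0630, +0.0630, 0)
  M1 = (+0.0630, +0.0630, 0)
  M2 = (+0.0630, -0.0630, 0)
  M3 = (-0.0630, -0.0630, 0)
rvec = (-0.0569, -0.2406, 0.3916), |rvec| = θ = 0.46312 rad = 26.535°
Rodrigues: sinθ=0.44674, 1−cosθ=0.10534; R = I + sinθ·[k]× + (1−cosθ)·[k]×²:
    [+0.89625 -0.37103 -0.24303]
    [+0.38447 +0.92310 +0.00861]
    [+0.22115 -0.10116 +0.96998]
t = (0.1901, -0.0683, 0.7856) m
M0: Pc = R·M0+t = (+0.11026, -0.03437, +0.76529); u = 497.6·(+0.11026)/0.76529 + 307.5 = 379.1926, v = 726.4·(-0.03437)/0.76529 + 247.6 = 214.9797
M1: Pc = R·M1+t = (+0.22319, +0.01408, +0.79316); u = 497.6·(+0.22319)/0.79316 + 307.5 = 447.5211, v = 726.4·(+0.01408)/0.79316 + 247.6 = 260.4921
M2: Pc = R·M2+t = (+0.26994, -0.10223, +0.80591); u = 497.6·(+0.26994)/0.80591 + 307.5 = 474.1716, v = 726.4·(-0.10223)/0.80591 + 247.6 = 155.4526
M3: Pc = R·M3+t = (+0.15701, -0.15068, +0.77804); u = 497.6·(+0.15701)/0.77804 + 307.5 = 407.9170, v = 726.4·(-0.15068)/0.77804 + 247.6 = 106.9240

c0=(379.19, 214.98) c1=(447.52, 260.49) c2=(474.17, 155.45) c3=(407.92, 106.92)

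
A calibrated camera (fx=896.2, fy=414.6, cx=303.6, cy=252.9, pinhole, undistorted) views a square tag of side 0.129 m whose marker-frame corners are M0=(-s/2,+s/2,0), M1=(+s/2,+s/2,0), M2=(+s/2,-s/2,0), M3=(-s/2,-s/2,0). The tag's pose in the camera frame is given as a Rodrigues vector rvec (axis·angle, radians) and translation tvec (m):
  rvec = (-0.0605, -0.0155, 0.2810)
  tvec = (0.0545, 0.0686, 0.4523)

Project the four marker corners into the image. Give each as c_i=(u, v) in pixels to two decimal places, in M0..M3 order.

Intrinsics K: fx=896.2, fy=414.6, cx=303.6, cy=252.9
Marker side s = 0.129 m; corners in marker frame (Z=0):
  M0 = (-0.0645, +0.0645, 0)
  M1 = (+0.0645, +0.0645, 0)
  M2 = (+0.0645, -0.0645, 0)
  M3 = (-0.0645, -0.0645, 0)
rvec = (-0.0605, -0.0155, 0.2810), |rvec| = θ = 0.28786 rad = 16.493°
Rodrigues: sinθ=0.28390, 1−cosθ=0.04115; R = I + sinθ·[k]× + (1−cosθ)·[k]×²:
    [+0.96067 -0.27667 -0.02373]
    [+0.27760 +0.95897 +0.05751]
    [+0.00685 -0.06183 +0.99806]
t = (0.0545, 0.0686, 0.4523) m
M0: Pc = R·M0+t = (-0.02531, +0.11255, +0.44787); u = 896.2·(-0.02531)/0.44787 + 303.6 = 252.9570, v = 414.6·(+0.11255)/0.44787 + 252.9 = 357.0878
M1: Pc = R·M1+t = (+0.09862, +0.14836, +0.44875); u = 896.2·(+0.09862)/0.44875 + 303.6 = 500.5491, v = 414.6·(+0.14836)/0.44875 + 252.9 = 389.9679
M2: Pc = R·M2+t = (+0.13431, +0.02465, +0.45673); u = 896.2·(+0.13431)/0.45673 + 303.6 = 567.1418, v = 414.6·(+0.02465)/0.45673 + 252.9 = 275.2776
M3: Pc = R·M3+t = (+0.01038, -0.01116, +0.45585); u = 896.2·(+0.01038)/0.45585 + 303.6 = 324.0108, v = 414.6·(-0.01116)/0.45585 + 252.9 = 242.7506

c0=(252.96, 357.09) c1=(500.55, 389.97) c2=(567.14, 275.28) c3=(324.01, 242.75)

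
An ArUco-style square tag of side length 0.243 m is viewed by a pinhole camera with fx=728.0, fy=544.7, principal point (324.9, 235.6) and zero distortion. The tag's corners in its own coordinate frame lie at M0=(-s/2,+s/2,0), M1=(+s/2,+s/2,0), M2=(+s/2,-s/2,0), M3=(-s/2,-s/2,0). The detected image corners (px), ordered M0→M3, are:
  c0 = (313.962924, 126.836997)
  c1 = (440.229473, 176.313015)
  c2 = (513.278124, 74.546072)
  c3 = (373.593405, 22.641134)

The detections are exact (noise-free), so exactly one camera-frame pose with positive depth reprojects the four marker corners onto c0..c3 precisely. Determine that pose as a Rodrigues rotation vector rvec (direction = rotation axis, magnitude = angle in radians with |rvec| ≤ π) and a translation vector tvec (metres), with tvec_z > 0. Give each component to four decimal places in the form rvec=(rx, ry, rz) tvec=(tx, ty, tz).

rvec=(0.4219, 0.2120, 0.4673) tvec=(0.1348, -0.2891, 1.1801)

Intrinsics K: fx=728.0, fy=544.7, cx=324.9, cy=235.6
Marker side s = 0.243 m; corners in marker frame (Z=0):
  M0 = (-0.1215, +0.1215, 0)
  M1 = (+0.1215, +0.1215, 0)
  M2 = (+0.1215, -0.1215, 0)
  M3 = (-0.1215, -0.1215, 0)
Detected image corners:
  c0 = (313.962924, 126.836997) px
  c1 = (440.229473, 176.313015) px
  c2 = (513.278124, 74.546072) px
  c3 = (373.593405, 22.641134) px
Planar DLT: solve 8×8 A·h = b for H (H[2,2]=1):
  H  [+510.62061 -119.98652 +408.06955]
  H  [+199.75179 +461.10176 +102.14785]
  H  [-0.08618 +0.37226 +1.00000]
B = K⁻¹H; ‖b₁‖=0.847368, ‖b₂‖=0.847368; λ = 2/(‖b₁‖+‖b₂‖) = 1.180125, sign → tz>0 ⇒ λ=+1.180125
r₁ = λ·B[:,0] = (+0.87313,+0.47676,-0.10170); r₂ = λ·B[:,1] = (-0.39057,+0.80899,+0.43932)
r₃ = r₁×r₂ = (+0.29172,-0.34386,+0.89256); SVD([r₁ r₂ r₃]) → R = UVᵀ:
  R  [+0.87313 -0.39057 +0.29172]
  R  [+0.47676 +0.80899 -0.34386]
  R  [-0.10170 +0.43932 +0.89256]
t = (+0.13482, -0.28913, +1.18012) m
tr R = 2.574673; θ = arccos((tr R − 1)/2) = 0.664320 rad = 38.063°
axis k = ((R−Rᵀ)₃₂, (R−Rᵀ)₁₃, (R−Rᵀ)₂₁) / (2 sinθ) = (+0.635155, +0.319065, +0.703403)
rvec = θ·k = (+0.421946, +0.211961, +0.467285)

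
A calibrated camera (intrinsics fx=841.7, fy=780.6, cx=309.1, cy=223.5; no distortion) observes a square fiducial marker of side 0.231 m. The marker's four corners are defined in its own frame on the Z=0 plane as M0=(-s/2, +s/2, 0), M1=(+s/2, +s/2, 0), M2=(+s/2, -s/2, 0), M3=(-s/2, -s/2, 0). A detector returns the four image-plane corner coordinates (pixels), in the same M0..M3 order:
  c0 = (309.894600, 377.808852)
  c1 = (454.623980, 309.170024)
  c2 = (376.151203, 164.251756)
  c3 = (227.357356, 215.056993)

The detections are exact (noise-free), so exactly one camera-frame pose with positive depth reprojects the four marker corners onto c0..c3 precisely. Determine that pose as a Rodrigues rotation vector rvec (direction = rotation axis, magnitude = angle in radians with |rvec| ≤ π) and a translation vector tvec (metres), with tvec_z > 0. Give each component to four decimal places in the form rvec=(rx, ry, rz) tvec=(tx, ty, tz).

rvec=(-0.2437, -0.4634, -0.4066) tvec=(0.0454, 0.0547, 1.0572)

Intrinsics K: fx=841.7, fy=780.6, cx=309.1, cy=223.5
Marker side s = 0.231 m; corners in marker frame (Z=0):
  M0 = (-0.1155, +0.1155, 0)
  M1 = (+0.1155, +0.1155, 0)
  M2 = (+0.1155, -0.1155, 0)
  M3 = (-0.1155, -0.1155, 0)
Detected image corners:
  c0 = (309.894600, 377.808852) px
  c1 = (454.623980, 309.170024) px
  c2 = (376.151203, 164.251756) px
  c3 = (227.357356, 215.056993) px
Planar DLT: solve 8×8 A·h = b for H (H[2,2]=1):
  H  [+790.08684 +304.23156 +345.24302]
  H  [-137.44569 +629.78559 +263.87445]
  H  [+0.45211 -0.12811 +1.00000]
B = K⁻¹H; ‖b₁‖=0.945906, ‖b₂‖=0.945906; λ = 2/(‖b₁‖+‖b₂‖) = 1.057188, sign → tz>0 ⇒ λ=+1.057188
r₁ = λ·B[:,0] = (+0.81684,-0.32300,+0.47797); r₂ = λ·B[:,1] = (+0.43186,+0.89171,-0.13544)
r₃ = r₁×r₂ = (-0.38246,+0.31705,+0.86787); SVD([r₁ r₂ r₃]) → R = UVᵀ:
  R  [+0.81684 +0.43186 -0.38246]
  R  [-0.32300 +0.89171 +0.31705]
  R  [+0.47797 -0.13544 +0.86787]
t = (+0.04540, +0.05468, +1.05719) m
tr R = 2.576424; θ = arccos((tr R − 1)/2) = 0.662898 rad = 37.981°
axis k = ((R−Rᵀ)₃₂, (R−Rᵀ)₁₃, (R−Rᵀ)₂₁) / (2 sinθ) = (-0.367633, -0.699077, -0.613300)
rvec = θ·k = (-0.243703, -0.463417, -0.406555)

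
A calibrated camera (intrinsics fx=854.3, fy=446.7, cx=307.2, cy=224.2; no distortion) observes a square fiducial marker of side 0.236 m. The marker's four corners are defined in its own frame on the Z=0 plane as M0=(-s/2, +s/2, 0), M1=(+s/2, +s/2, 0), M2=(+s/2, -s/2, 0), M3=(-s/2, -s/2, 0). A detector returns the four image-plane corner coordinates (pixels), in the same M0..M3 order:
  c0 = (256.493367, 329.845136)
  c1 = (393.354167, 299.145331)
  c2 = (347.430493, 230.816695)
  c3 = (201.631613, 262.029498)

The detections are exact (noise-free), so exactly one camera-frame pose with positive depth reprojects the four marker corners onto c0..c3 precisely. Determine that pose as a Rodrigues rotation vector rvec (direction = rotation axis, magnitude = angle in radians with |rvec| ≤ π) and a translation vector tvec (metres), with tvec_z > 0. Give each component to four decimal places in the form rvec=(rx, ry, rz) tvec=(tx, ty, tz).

Intrinsics K: fx=854.3, fy=446.7, cx=307.2, cy=224.2
Marker side s = 0.236 m; corners in marker frame (Z=0):
  M0 = (-0.1180, +0.1180, 0)
  M1 = (+0.1180, +0.1180, 0)
  M2 = (+0.1180, -0.1180, 0)
  M3 = (-0.1180, -0.1180, 0)
Detected image corners:
  c0 = (256.493367, 329.845136) px
  c1 = (393.354167, 299.145331) px
  c2 = (347.430493, 230.816695) px
  c3 = (201.631613, 262.029498) px
Planar DLT: solve 8×8 A·h = b for H (H[2,2]=1):
  H  [+621.51232 +285.40559 +301.08738]
  H  [-109.43680 +355.86944 +281.28328]
  H  [+0.07738 +0.24039 +1.00000]
B = K⁻¹H; ‖b₁‖=0.759016, ‖b₂‖=0.759016; λ = 2/(‖b₁‖+‖b₂‖) = 1.317496, sign → tz>0 ⇒ λ=+1.317496
r₁ = λ·B[:,0] = (+0.92183,-0.37394,+0.10195); r₂ = λ·B[:,1] = (+0.32627,+0.89064,+0.31671)
r₃ = r₁×r₂ = (-0.20923,-0.25869,+0.94303); SVD([r₁ r₂ r₃]) → R = UVᵀ:
  R  [+0.92183 +0.32627 -0.20923]
  R  [-0.37394 +0.89064 -0.25869]
  R  [+0.10195 +0.31671 +0.94303]
t = (-0.00943, +0.16836, +1.31750) m
tr R = 2.755504; θ = arccos((tr R − 1)/2) = 0.499647 rad = 28.628°
axis k = ((R−Rᵀ)₃₂, (R−Rᵀ)₁₃, (R−Rᵀ)₂₁) / (2 sinθ) = (+0.600474, -0.324753, -0.730730)
rvec = θ·k = (+0.300025, -0.162262, -0.365107)

rvec=(0.3000, -0.1623, -0.3651) tvec=(-0.0094, 0.1684, 1.3175)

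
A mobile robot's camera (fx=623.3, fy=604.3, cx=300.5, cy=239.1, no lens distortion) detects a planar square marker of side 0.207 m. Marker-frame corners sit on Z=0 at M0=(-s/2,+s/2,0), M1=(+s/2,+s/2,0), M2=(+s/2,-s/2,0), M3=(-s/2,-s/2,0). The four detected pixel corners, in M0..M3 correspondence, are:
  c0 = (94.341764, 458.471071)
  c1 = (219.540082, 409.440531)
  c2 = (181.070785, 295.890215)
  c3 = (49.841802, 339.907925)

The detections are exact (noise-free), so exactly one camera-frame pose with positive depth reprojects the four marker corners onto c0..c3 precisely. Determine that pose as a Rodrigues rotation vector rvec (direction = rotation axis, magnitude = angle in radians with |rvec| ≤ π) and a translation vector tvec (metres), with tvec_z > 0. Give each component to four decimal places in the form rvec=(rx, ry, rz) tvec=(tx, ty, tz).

rvec=(0.1001, -0.2864, -0.3041) tvec=(-0.2577, 0.2245, 0.9899)

Intrinsics K: fx=623.3, fy=604.3, cx=300.5, cy=239.1
Marker side s = 0.207 m; corners in marker frame (Z=0):
  M0 = (-0.1035, +0.1035, 0)
  M1 = (+0.1035, +0.1035, 0)
  M2 = (+0.1035, -0.1035, 0)
  M3 = (-0.1035, -0.1035, 0)
Detected image corners:
  c0 = (94.341764, 458.471071) px
  c1 = (219.540082, 409.440531) px
  c2 = (181.070785, 295.890215) px
  c3 = (49.841802, 339.907925) px
Planar DLT: solve 8×8 A·h = b for H (H[2,2]=1):
  H  [+655.31478 +219.26399 +138.26263]
  H  [-125.18456 +613.47506 +376.13770]
  H  [+0.26534 +0.14138 +1.00000]
B = K⁻¹H; ‖b₁‖=1.010237, ‖b₂‖=1.010237; λ = 2/(‖b₁‖+‖b₂‖) = 0.989866, sign → tz>0 ⇒ λ=+0.989866
r₁ = λ·B[:,0] = (+0.91408,-0.30898,+0.26265); r₂ = λ·B[:,1] = (+0.28075,+0.94952,+0.13994)
r₃ = r₁×r₂ = (-0.29263,-0.05418,+0.95469); SVD([r₁ r₂ r₃]) → R = UVᵀ:
  R  [+0.91408 +0.28075 -0.29263]
  R  [-0.30898 +0.94952 -0.05418]
  R  [+0.26265 +0.13994 +0.95469]
t = (-0.25765, +0.22447, +0.98987) m
tr R = 2.818299; θ = arccos((tr R − 1)/2) = 0.429559 rad = 24.612°
axis k = ((R−Rᵀ)₃₂, (R−Rᵀ)₁₃, (R−Rᵀ)₂₁) / (2 sinθ) = (+0.233061, -0.666645, -0.708002)
rvec = θ·k = (+0.100114, -0.286363, -0.304129)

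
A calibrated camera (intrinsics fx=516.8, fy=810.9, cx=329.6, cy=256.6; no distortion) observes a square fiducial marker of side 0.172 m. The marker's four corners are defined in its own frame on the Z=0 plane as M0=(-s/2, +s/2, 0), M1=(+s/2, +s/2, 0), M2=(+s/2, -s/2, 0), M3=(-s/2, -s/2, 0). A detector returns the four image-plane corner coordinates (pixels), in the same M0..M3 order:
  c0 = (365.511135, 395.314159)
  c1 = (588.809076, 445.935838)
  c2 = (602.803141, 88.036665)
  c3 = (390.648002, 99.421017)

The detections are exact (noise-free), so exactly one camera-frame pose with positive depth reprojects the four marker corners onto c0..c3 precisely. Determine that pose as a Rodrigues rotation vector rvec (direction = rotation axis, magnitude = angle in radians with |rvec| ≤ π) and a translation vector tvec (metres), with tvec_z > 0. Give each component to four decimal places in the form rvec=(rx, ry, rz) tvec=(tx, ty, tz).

rvec=(-0.1981, 0.4631, 0.1050) tvec=(0.1199, -0.0030, 0.4199)

Intrinsics K: fx=516.8, fy=810.9, cx=329.6, cy=256.6
Marker side s = 0.172 m; corners in marker frame (Z=0):
  M0 = (-0.0860, +0.0860, 0)
  M1 = (+0.0860, +0.0860, 0)
  M2 = (+0.0860, -0.0860, 0)
  M3 = (-0.0860, -0.0860, 0)
Detected image corners:
  c0 = (365.511135, 395.314159) px
  c1 = (588.809076, 445.935838) px
  c2 = (602.803141, 88.036665) px
  c3 = (390.648002, 99.421017) px
Planar DLT: solve 8×8 A·h = b for H (H[2,2]=1):
  H  [+739.28311 -308.86694 +477.17177]
  H  [-169.57845 +1782.36992 +250.72100]
  H  [-1.07912 -0.39452 +1.00000]
B = K⁻¹H; ‖b₁‖=2.381396, ‖b₂‖=2.381396; λ = 2/(‖b₁‖+‖b₂‖) = 0.419922, sign → tz>0 ⇒ λ=+0.419922
r₁ = λ·B[:,0] = (+0.88970,+0.05558,-0.45315); r₂ = λ·B[:,1] = (-0.14531,+0.97542,-0.16567)
r₃ = r₁×r₂ = (+0.43280,+0.21324,+0.87591); SVD([r₁ r₂ r₃]) → R = UVᵀ:
  R  [+0.88970 -0.14531 +0.43280]
  R  [+0.05558 +0.97542 +0.21324]
  R  [-0.45315 -0.16567 +0.87591]
t = (+0.11991, -0.00304, +0.41992) m
tr R = 2.741027; θ = arccos((tr R − 1)/2) = 0.514552 rad = 29.482°
axis k = ((R−Rᵀ)₃₂, (R−Rᵀ)₁₃, (R−Rᵀ)₂₁) / (2 sinθ) = (-0.384956, +0.900086, +0.204093)
rvec = θ·k = (-0.198080, +0.463141, +0.105017)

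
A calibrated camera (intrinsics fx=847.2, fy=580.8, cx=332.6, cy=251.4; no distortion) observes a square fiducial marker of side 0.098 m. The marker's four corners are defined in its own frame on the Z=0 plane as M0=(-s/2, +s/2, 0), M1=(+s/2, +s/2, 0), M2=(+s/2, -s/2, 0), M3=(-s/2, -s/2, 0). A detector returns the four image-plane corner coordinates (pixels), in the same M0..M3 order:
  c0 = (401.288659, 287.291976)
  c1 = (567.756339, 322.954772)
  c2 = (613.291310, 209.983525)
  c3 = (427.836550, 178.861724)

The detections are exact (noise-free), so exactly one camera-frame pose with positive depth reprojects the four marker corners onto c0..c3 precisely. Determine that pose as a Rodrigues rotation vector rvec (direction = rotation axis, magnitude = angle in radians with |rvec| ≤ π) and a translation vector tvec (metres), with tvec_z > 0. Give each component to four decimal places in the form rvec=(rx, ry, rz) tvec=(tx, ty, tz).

Intrinsics K: fx=847.2, fy=580.8, cx=332.6, cy=251.4
Marker side s = 0.098 m; corners in marker frame (Z=0):
  M0 = (-0.0490, +0.0490, 0)
  M1 = (+0.0490, +0.0490, 0)
  M2 = (+0.0490, -0.0490, 0)
  M3 = (-0.0490, -0.0490, 0)
Detected image corners:
  c0 = (401.288659, 287.291976) px
  c1 = (567.756339, 322.954772) px
  c2 = (613.291310, 209.983525) px
  c3 = (427.836550, 178.861724) px
Planar DLT: solve 8×8 A·h = b for H (H[2,2]=1):
  H  [+1435.67298 +116.14507 +498.65081]
  H  [+165.22760 +1367.64313 +251.78809]
  H  [-0.70702 +0.95625 +1.00000]
B = K⁻¹H; ‖b₁‖=2.176714, ‖b₂‖=2.176714; λ = 2/(‖b₁‖+‖b₂‖) = 0.459408, sign → tz>0 ⇒ λ=+0.459408
r₁ = λ·B[:,0] = (+0.90603,+0.27129,-0.32481); r₂ = λ·B[:,1] = (-0.10949,+0.89164,+0.43931)
r₃ = r₁×r₂ = (+0.40880,-0.36247,+0.83756); SVD([r₁ r₂ r₃]) → R = UVᵀ:
  R  [+0.90603 -0.10949 +0.40880]
  R  [+0.27129 +0.89164 -0.36247]
  R  [-0.32481 +0.43931 +0.83756]
t = (+0.09004, +0.00031, +0.45941) m
tr R = 2.635231; θ = arccos((tr R − 1)/2) = 0.613539 rad = 35.153°
axis k = ((R−Rᵀ)₃₂, (R−Rᵀ)₁₃, (R−Rᵀ)₂₁) / (2 sinθ) = (+0.696273, +0.637073, +0.330669)
rvec = θ·k = (+0.427191, +0.390870, +0.202879)

rvec=(0.4272, 0.3909, 0.2029) tvec=(0.0900, 0.0003, 0.4594)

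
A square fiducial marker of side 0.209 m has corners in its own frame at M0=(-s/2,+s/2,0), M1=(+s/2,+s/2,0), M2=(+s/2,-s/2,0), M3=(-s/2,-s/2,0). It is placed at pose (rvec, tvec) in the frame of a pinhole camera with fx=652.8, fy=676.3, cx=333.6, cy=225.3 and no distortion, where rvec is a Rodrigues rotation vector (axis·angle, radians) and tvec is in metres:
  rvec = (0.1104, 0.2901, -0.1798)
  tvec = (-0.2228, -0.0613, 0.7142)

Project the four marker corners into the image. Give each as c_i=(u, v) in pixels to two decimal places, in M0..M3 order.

c0=(72.62, 277.03) c1=(235.24, 248.91) c2=(193.96, 44.70) c3=(30.99, 90.49)

Intrinsics K: fx=652.8, fy=676.3, cx=333.6, cy=225.3
Marker side s = 0.209 m; corners in marker frame (Z=0):
  M0 = (-0.1045, +0.1045, 0)
  M1 = (+0.1045, +0.1045, 0)
  M2 = (+0.1045, -0.1045, 0)
  M3 = (-0.1045, -0.1045, 0)
rvec = (0.1104, 0.2901, -0.1798), |rvec| = θ = 0.35871 rad = 20.553°
Rodrigues: sinθ=0.35107, 1−cosθ=0.06365; R = I + sinθ·[k]× + (1−cosθ)·[k]×²:
    [+0.94238 +0.19181 +0.27410]
    [-0.16013 +0.97798 -0.13385]
    [-0.29374 +0.08225 +0.95234]
t = (-0.2228, -0.0613, 0.7142) m
M0: Pc = R·M0+t = (-0.30123, +0.05763, +0.75349); u = 652.8·(-0.30123)/0.75349 + 333.6 = 72.6202, v = 676.3·(+0.05763)/0.75349 + 225.3 = 277.0280
M1: Pc = R·M1+t = (-0.10428, +0.02417, +0.69210); u = 652.8·(-0.10428)/0.69210 + 333.6 = 235.2440, v = 676.3·(+0.02417)/0.69210 + 225.3 = 248.9140
M2: Pc = R·M2+t = (-0.14437, -0.18023, +0.67491); u = 652.8·(-0.14437)/0.67491 + 333.6 = 193.9637, v = 676.3·(-0.18023)/0.67491 + 225.3 = 44.6967
M3: Pc = R·M3+t = (-0.34132, -0.14677, +0.73630); u = 652.8·(-0.34132)/0.73630 + 333.6 = 30.9852, v = 676.3·(-0.14677)/0.73630 + 225.3 = 90.4942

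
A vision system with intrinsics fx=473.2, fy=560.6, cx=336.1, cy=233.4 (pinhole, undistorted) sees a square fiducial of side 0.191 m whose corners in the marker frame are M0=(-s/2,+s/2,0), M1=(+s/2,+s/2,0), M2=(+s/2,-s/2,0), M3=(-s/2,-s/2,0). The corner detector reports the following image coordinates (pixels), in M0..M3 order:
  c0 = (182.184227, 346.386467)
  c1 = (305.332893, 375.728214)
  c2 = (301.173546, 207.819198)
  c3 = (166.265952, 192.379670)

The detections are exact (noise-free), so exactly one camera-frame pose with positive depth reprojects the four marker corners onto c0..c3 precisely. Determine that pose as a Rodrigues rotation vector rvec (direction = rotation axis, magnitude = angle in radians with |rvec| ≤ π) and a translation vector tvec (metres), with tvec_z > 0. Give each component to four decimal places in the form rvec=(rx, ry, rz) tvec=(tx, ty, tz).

rvec=(0.3213, 0.3427, 0.0512) tvec=(-0.1302, 0.0554, 0.6142)

Intrinsics K: fx=473.2, fy=560.6, cx=336.1, cy=233.4
Marker side s = 0.191 m; corners in marker frame (Z=0):
  M0 = (-0.0955, +0.0955, 0)
  M1 = (+0.0955, +0.0955, 0)
  M2 = (+0.0955, -0.0955, 0)
  M3 = (-0.0955, -0.0955, 0)
Detected image corners:
  c0 = (182.184227, 346.386467) px
  c1 = (305.332893, 375.728214) px
  c2 = (301.173546, 207.819198) px
  c3 = (166.265952, 192.379670) px
Planar DLT: solve 8×8 A·h = b for H (H[2,2]=1):
  H  [+548.85663 +177.75139 +235.75743]
  H  [-28.06668 +986.21041 +283.99858]
  H  [-0.52426 +0.51793 +1.00000]
B = K⁻¹H; ‖b₁‖=1.628165, ‖b₂‖=1.628165; λ = 2/(‖b₁‖+‖b₂‖) = 0.614188, sign → tz>0 ⇒ λ=+0.614188
r₁ = λ·B[:,0] = (+0.94109,+0.10331,-0.32199); r₂ = λ·B[:,1] = (+0.00477,+0.94804,+0.31811)
r₃ = r₁×r₂ = (+0.33813,-0.30090,+0.89170); SVD([r₁ r₂ r₃]) → R = UVᵀ:
  R  [+0.94109 +0.00477 +0.33813]
  R  [+0.10331 +0.94804 -0.30090]
  R  [-0.32199 +0.31811 +0.89170]
t = (-0.13024, +0.05544, +0.61419) m
tr R = 2.780830; θ = arccos((tr R − 1)/2) = 0.472540 rad = 27.075°
axis k = ((R−Rᵀ)₃₂, (R−Rᵀ)₁₃, (R−Rᵀ)₂₁) / (2 sinθ) = (+0.680011, +0.725167, +0.108250)
rvec = θ·k = (+0.321332, +0.342671, +0.051153)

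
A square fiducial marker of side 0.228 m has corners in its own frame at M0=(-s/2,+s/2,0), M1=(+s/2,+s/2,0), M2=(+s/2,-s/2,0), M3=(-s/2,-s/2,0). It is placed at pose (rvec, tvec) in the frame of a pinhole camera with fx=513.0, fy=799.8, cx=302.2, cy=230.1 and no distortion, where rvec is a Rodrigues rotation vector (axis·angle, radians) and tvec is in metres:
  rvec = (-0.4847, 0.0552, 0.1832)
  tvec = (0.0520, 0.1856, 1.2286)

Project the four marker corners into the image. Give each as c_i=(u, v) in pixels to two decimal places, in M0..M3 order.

Intrinsics K: fx=513.0, fy=799.8, cx=302.2, cy=230.1
Marker side s = 0.228 m; corners in marker frame (Z=0):
  M0 = (-0.1140, +0.1140, 0)
  M1 = (+0.1140, +0.1140, 0)
  M2 = (+0.1140, -0.1140, 0)
  M3 = (-0.1140, -0.1140, 0)
rvec = (-0.4847, 0.0552, 0.1832), |rvec| = θ = 0.52110 rad = 29.857°
Rodrigues: sinθ=0.49783, 1−cosθ=0.13273; R = I + sinθ·[k]× + (1−cosθ)·[k]×²:
    [+0.98211 -0.18810 +0.00933]
    [+0.16194 +0.86876 +0.46800]
    [-0.09614 -0.45812 +0.88368]
t = (0.0520, 0.1856, 1.2286) m
M0: Pc = R·M0+t = (-0.08140, +0.26618, +1.18733); u = 513.0·(-0.08140)/1.18733 + 302.2 = 267.0289, v = 799.8·(+0.26618)/1.18733 + 230.1 = 409.3997
M1: Pc = R·M1+t = (+0.14252, +0.30310, +1.16541); u = 513.0·(+0.14252)/1.16541 + 302.2 = 364.9340, v = 799.8·(+0.30310)/1.16541 + 230.1 = 438.1115
M2: Pc = R·M2+t = (+0.18540, +0.10502, +1.26987); u = 513.0·(+0.18540)/1.26987 + 302.2 = 377.0992, v = 799.8·(+0.10502)/1.26987 + 230.1 = 296.2464
M3: Pc = R·M3+t = (-0.03852, +0.06810, +1.29179); u = 513.0·(-0.03852)/1.29179 + 302.2 = 286.9040, v = 799.8·(+0.06810)/1.29179 + 230.1 = 272.2634

c0=(267.03, 409.40) c1=(364.93, 438.11) c2=(377.10, 296.25) c3=(286.90, 272.26)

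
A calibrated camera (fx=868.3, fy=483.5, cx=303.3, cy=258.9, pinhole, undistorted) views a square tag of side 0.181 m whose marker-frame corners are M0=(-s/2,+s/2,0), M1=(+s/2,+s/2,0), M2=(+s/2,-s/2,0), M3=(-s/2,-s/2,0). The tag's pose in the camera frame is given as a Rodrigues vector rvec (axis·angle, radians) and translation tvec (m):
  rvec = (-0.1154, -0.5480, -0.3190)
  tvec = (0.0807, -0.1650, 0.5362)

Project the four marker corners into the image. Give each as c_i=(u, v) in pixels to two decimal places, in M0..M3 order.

Intrinsics K: fx=868.3, fy=483.5, cx=303.3, cy=258.9
Marker side s = 0.181 m; corners in marker frame (Z=0):
  M0 = (-0.0905, +0.0905, 0)
  M1 = (+0.0905, +0.0905, 0)
  M2 = (+0.0905, -0.0905, 0)
  M3 = (-0.0905, -0.0905, 0)
rvec = (-0.1154, -0.5480, -0.3190), |rvec| = θ = 0.64450 rad = 36.927°
Rodrigues: sinθ=0.60080, 1−cosθ=0.20060; R = I + sinθ·[k]× + (1−cosθ)·[k]×²:
    [+0.80583 +0.32791 -0.49306]
    [-0.26683 +0.94443 +0.19200]
    [+0.52862 -0.02315 +0.84854]
t = (0.0807, -0.1650, 0.5362) m
M0: Pc = R·M0+t = (+0.03745, -0.05538, +0.48626); u = 868.3·(+0.03745)/0.48626 + 303.3 = 370.1694, v = 483.5·(-0.05538)/0.48626 + 258.9 = 203.8334
M1: Pc = R·M1+t = (+0.18330, -0.10368, +0.58194); u = 868.3·(+0.18330)/0.58194 + 303.3 = 576.8009, v = 483.5·(-0.10368)/0.58194 + 258.9 = 172.7610
M2: Pc = R·M2+t = (+0.12395, -0.27462, +0.58614); u = 868.3·(+0.12395)/0.58614 + 303.3 = 486.9220, v = 483.5·(-0.27462)/0.58614 + 258.9 = 32.3686
M3: Pc = R·M3+t = (-0.02190, -0.22632, +0.49046); u = 868.3·(-0.02190)/0.49046 + 303.3 = 264.5221, v = 483.5·(-0.22632)/0.49046 + 258.9 = 35.7871

c0=(370.17, 203.83) c1=(576.80, 172.76) c2=(486.92, 32.37) c3=(264.52, 35.79)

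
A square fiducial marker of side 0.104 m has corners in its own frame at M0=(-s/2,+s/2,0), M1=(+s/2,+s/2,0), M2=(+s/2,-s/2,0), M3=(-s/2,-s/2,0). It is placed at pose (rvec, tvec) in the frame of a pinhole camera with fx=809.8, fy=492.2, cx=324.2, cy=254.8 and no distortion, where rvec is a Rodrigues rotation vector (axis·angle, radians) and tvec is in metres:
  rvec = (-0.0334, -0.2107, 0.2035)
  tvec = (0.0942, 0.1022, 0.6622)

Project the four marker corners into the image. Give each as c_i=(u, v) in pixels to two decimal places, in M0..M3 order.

Intrinsics K: fx=809.8, fy=492.2, cx=324.2, cy=254.8
Marker side s = 0.104 m; corners in marker frame (Z=0):
  M0 = (-0.0520, +0.0520, 0)
  M1 = (+0.0520, +0.0520, 0)
  M2 = (+0.0520, -0.0520, 0)
  M3 = (-0.0520, -0.0520, 0)
rvec = (-0.0334, -0.2107, 0.2035), |rvec| = θ = 0.29483 rad = 16.892°
Rodrigues: sinθ=0.29057, 1−cosθ=0.04315; R = I + sinθ·[k]× + (1−cosθ)·[k]×²:
    [+0.95741 -0.19707 -0.21103]
    [+0.20406 +0.97889 +0.01163]
    [+0.20429 -0.05420 +0.97741]
t = (0.0942, 0.1022, 0.6622) m
M0: Pc = R·M0+t = (+0.03417, +0.14249, +0.64876); u = 809.8·(+0.03417)/0.64876 + 324.2 = 366.8485, v = 492.2·(+0.14249)/0.64876 + 254.8 = 362.9052
M1: Pc = R·M1+t = (+0.13374, +0.16371, +0.67000); u = 809.8·(+0.13374)/0.67000 + 324.2 = 485.8416, v = 492.2·(+0.16371)/0.67000 + 254.8 = 375.0674
M2: Pc = R·M2+t = (+0.15423, +0.06191, +0.67564); u = 809.8·(+0.15423)/0.67564 + 324.2 = 509.0581, v = 492.2·(+0.06191)/0.67564 + 254.8 = 299.9001
M3: Pc = R·M3+t = (+0.05466, +0.04069, +0.65440); u = 809.8·(+0.05466)/0.65440 + 324.2 = 391.8437, v = 492.2·(+0.04069)/0.65440 + 254.8 = 285.4023

c0=(366.85, 362.91) c1=(485.84, 375.07) c2=(509.06, 299.90) c3=(391.84, 285.40)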